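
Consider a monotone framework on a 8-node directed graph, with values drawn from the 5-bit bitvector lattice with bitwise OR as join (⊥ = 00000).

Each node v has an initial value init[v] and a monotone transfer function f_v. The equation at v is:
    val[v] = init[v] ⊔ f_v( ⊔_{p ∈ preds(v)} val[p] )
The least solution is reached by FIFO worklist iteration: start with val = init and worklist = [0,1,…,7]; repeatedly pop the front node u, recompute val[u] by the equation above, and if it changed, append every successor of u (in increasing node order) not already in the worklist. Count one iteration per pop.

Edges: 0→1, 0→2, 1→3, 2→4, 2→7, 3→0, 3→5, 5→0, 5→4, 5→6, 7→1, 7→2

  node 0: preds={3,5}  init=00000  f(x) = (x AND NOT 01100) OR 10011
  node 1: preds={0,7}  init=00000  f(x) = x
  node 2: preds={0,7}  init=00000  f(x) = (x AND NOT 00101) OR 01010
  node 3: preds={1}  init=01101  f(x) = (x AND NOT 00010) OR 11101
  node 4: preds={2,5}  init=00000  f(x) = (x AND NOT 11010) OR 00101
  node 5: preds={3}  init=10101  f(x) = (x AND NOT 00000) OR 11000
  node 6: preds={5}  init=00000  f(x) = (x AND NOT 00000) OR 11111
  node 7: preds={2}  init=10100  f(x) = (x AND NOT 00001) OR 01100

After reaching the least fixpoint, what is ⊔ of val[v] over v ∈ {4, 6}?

11111

Worklist (13 pops):
  #1 pop 0: in=11101 → 10011 (was 00000); enqueue []
  #2 pop 1: in=10111 → 10111 (was 00000); enqueue []
  #3 pop 2: in=10111 → 11010 (was 00000); enqueue []
  #4 pop 3: in=10111 → 11101 (was 01101); enqueue [0]
  #5 pop 4: in=11111 → 00101 (was 00000); enqueue []
  #6 pop 5: in=11101 → 11101 (was 10101); enqueue [4]
  #7 pop 6: in=11101 → 11111 (was 00000); enqueue []
  #8 pop 7: in=11010 → 11110 (was 10100); enqueue [1,2]
  #9 pop 0: in=11101 → 10011 (no change)
  #10 pop 4: in=11111 → 00101 (no change)
  #11 pop 1: in=11111 → 11111 (was 10111); enqueue [3]
  #12 pop 2: in=11111 → 11010 (no change)
  #13 pop 3: in=11111 → 11101 (no change)

Fixpoint:
  val[0] = 10011
  val[1] = 11111
  val[2] = 11010
  val[3] = 11101
  val[4] = 00101
  val[5] = 11101
  val[6] = 11111
  val[7] = 11110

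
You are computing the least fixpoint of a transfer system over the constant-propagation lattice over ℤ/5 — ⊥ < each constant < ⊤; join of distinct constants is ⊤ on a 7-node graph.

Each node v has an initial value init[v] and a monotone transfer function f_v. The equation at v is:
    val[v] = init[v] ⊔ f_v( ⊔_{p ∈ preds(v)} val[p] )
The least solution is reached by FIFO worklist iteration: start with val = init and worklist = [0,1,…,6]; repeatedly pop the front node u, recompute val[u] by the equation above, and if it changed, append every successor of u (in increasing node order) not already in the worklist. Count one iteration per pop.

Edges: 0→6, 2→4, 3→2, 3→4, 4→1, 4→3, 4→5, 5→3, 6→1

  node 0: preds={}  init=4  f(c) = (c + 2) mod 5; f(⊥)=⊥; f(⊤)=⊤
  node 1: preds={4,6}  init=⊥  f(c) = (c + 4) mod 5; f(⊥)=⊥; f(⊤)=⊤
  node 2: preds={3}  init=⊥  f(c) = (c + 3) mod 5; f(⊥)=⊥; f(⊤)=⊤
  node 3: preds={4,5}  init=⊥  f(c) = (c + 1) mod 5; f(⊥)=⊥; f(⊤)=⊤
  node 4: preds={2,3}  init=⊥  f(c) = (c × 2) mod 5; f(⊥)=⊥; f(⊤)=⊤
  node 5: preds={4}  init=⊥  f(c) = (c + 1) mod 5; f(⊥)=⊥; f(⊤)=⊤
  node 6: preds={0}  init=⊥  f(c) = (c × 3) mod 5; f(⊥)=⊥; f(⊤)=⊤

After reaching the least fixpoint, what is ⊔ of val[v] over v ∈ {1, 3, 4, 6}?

⊤

Worklist (8 pops):
  #1 pop 0: in=⊥ → 4 (no change)
  #2 pop 1: in=⊥ → ⊥ (no change)
  #3 pop 2: in=⊥ → ⊥ (no change)
  #4 pop 3: in=⊥ → ⊥ (no change)
  #5 pop 4: in=⊥ → ⊥ (no change)
  #6 pop 5: in=⊥ → ⊥ (no change)
  #7 pop 6: in=4 → 2 (was ⊥); enqueue [1]
  #8 pop 1: in=2 → 1 (was ⊥); enqueue []

Fixpoint:
  val[0] = 4
  val[1] = 1
  val[2] = ⊥
  val[3] = ⊥
  val[4] = ⊥
  val[5] = ⊥
  val[6] = 2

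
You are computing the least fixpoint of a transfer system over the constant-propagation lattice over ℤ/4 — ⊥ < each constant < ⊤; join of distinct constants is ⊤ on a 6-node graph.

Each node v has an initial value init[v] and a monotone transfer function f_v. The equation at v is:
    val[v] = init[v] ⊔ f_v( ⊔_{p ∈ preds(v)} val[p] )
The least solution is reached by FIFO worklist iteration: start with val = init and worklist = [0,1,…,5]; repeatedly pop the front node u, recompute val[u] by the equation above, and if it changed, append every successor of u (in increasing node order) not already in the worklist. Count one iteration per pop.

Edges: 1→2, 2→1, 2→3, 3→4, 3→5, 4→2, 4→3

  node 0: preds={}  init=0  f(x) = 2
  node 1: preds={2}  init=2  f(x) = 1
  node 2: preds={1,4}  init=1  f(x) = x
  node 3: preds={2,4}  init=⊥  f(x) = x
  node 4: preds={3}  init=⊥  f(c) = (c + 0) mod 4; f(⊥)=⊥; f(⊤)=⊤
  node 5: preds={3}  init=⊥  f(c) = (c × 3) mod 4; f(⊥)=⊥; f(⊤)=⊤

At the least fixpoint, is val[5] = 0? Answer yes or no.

no

Iteration log — 9 steps:
  step 1. node 0  ⊔preds=⊥  new=⊤  old=0  +wl: 
  step 2. node 1  ⊔preds=1  new=⊤  old=2  +wl: 
  step 3. node 2  ⊔preds=⊤  new=⊤  old=1  +wl: 1
  step 4. node 3  ⊔preds=⊤  new=⊤  old=⊥  +wl: 
  step 5. node 4  ⊔preds=⊤  new=⊤  old=⊥  +wl: 2,3
  step 6. node 5  ⊔preds=⊤  new=⊤  old=⊥  +wl: 
  step 7. node 1  ⊔preds=⊤  new=⊤  stable
  step 8. node 2  ⊔preds=⊤  new=⊤  stable
  step 9. node 3  ⊔preds=⊤  new=⊤  stable

Least fixpoint reached:
  node 0: ⊤
  node 1: ⊤
  node 2: ⊤
  node 3: ⊤
  node 4: ⊤
  node 5: ⊤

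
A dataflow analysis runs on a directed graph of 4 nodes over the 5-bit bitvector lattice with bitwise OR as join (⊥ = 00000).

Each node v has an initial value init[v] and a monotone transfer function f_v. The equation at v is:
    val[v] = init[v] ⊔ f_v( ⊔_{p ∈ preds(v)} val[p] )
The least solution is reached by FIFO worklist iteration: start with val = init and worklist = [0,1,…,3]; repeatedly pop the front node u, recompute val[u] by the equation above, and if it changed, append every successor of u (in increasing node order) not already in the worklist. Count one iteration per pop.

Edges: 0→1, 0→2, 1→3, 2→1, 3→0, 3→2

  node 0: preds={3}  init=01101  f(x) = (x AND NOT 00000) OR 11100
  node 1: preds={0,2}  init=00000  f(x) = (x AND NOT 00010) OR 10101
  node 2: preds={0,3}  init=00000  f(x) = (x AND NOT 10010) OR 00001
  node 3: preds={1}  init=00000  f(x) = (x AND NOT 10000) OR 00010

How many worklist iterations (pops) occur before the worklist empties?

Worklist (8 pops):
  #1 pop 0: in=00000 → 11101 (was 01101); enqueue []
  #2 pop 1: in=11101 → 11101 (was 00000); enqueue []
  #3 pop 2: in=11101 → 01101 (was 00000); enqueue [1]
  #4 pop 3: in=11101 → 01111 (was 00000); enqueue [0,2]
  #5 pop 1: in=11101 → 11101 (no change)
  #6 pop 0: in=01111 → 11111 (was 11101); enqueue [1]
  #7 pop 2: in=11111 → 01101 (no change)
  #8 pop 1: in=11111 → 11101 (no change)

Fixpoint:
  val[0] = 11111
  val[1] = 11101
  val[2] = 01101
  val[3] = 01111

8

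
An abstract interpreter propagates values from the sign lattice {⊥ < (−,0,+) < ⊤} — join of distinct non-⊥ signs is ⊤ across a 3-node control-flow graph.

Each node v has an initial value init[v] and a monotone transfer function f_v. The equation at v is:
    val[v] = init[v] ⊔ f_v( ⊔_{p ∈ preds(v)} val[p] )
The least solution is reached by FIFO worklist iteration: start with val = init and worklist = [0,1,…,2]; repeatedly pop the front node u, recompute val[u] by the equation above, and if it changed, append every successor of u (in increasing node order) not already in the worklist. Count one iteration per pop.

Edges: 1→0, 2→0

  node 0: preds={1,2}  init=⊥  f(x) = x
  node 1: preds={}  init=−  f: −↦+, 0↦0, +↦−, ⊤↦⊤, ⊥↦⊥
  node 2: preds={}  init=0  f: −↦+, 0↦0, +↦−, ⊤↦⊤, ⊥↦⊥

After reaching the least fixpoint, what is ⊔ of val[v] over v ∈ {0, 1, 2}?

Iteration log — 3 steps:
  step 1. node 0  ⊔preds=⊤  new=⊤  old=⊥  +wl: 
  step 2. node 1  ⊔preds=⊥  new=−  stable
  step 3. node 2  ⊔preds=⊥  new=0  stable

Least fixpoint reached:
  node 0: ⊤
  node 1: −
  node 2: 0

⊤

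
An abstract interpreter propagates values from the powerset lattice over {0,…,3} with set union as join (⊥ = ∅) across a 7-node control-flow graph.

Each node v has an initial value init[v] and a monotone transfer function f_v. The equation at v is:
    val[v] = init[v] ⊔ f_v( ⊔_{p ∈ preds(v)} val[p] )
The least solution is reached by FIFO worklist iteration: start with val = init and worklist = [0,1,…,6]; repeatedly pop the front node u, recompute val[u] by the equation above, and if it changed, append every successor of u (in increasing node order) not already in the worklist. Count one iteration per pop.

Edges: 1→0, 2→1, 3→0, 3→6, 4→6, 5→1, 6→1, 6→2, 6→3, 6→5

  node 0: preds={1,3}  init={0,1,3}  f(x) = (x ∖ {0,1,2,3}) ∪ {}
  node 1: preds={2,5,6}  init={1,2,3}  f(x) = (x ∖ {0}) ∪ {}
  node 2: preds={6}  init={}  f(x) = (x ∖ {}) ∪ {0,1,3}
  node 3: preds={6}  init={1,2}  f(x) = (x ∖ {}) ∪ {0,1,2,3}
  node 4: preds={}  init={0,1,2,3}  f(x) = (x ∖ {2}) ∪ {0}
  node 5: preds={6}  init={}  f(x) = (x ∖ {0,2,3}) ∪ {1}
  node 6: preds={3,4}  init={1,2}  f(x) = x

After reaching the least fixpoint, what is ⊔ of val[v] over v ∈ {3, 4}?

{0,1,2,3}

Iteration log — 12 steps:
  step 1. node 0  ⊔preds={1,2,3}  new={0,1,3}  stable
  step 2. node 1  ⊔preds={1,2}  new={1,2,3}  stable
  step 3. node 2  ⊔preds={1,2}  new={0,1,2,3}  old={}  +wl: 1
  step 4. node 3  ⊔preds={1,2}  new={0,1,2,3}  old={1,2}  +wl: 0
  step 5. node 4  ⊔preds={}  new={0,1,2,3}  stable
  step 6. node 5  ⊔preds={1,2}  new={1}  old={}  +wl: 
  step 7. node 6  ⊔preds={0,1,2,3}  new={0,1,2,3}  old={1,2}  +wl: 2,3,5
  step 8. node 1  ⊔preds={0,1,2,3}  new={1,2,3}  stable
  step 9. node 0  ⊔preds={0,1,2,3}  new={0,1,3}  stable
  step 10. node 2  ⊔preds={0,1,2,3}  new={0,1,2,3}  stable
  step 11. node 3  ⊔preds={0,1,2,3}  new={0,1,2,3}  stable
  step 12. node 5  ⊔preds={0,1,2,3}  new={1}  stable

Least fixpoint reached:
  node 0: {0,1,3}
  node 1: {1,2,3}
  node 2: {0,1,2,3}
  node 3: {0,1,2,3}
  node 4: {0,1,2,3}
  node 5: {1}
  node 6: {0,1,2,3}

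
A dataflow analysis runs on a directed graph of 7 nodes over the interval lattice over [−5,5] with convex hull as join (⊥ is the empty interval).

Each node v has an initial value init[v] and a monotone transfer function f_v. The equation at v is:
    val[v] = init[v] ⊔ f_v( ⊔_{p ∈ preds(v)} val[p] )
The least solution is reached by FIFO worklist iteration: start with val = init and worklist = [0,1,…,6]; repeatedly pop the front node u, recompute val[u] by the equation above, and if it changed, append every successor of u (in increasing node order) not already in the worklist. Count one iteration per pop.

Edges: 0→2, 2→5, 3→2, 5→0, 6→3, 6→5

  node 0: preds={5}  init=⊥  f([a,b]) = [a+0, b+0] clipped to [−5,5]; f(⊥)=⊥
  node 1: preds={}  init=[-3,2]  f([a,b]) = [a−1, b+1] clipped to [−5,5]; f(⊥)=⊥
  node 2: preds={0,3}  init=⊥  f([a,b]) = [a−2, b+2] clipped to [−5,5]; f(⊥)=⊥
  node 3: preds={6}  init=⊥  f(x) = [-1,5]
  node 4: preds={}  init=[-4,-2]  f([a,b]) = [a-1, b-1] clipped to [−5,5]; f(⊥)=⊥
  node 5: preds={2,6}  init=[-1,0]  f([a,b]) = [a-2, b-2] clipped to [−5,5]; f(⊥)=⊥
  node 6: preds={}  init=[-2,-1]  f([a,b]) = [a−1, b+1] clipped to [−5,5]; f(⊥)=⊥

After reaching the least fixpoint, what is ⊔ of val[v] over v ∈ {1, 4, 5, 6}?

Trace (14 dequeues):
  [1] u=0 | in [-1,0] | out [-1,0] | prev ⊥ | push {}
  [2] u=1 | in ⊥ | out [-3,2] | ==
  [3] u=2 | in [-1,0] | out [-3,2] | prev ⊥ | push {}
  [4] u=3 | in [-2,-1] | out [-1,5] | prev ⊥ | push {2}
  [5] u=4 | in ⊥ | out [-4,-2] | ==
  [6] u=5 | in [-3,2] | out [-5,0] | prev [-1,0] | push {0}
  [7] u=6 | in ⊥ | out [-2,-1] | ==
  [8] u=2 | in [-1,5] | out [-3,5] | prev [-3,2] | push {5}
  [9] u=0 | in [-5,0] | out [-5,0] | prev [-1,0] | push {2}
  [10] u=5 | in [-3,5] | out [-5,3] | prev [-5,0] | push {0}
  [11] u=2 | in [-5,5] | out [-5,5] | prev [-3,5] | push {5}
  [12] u=0 | in [-5,3] | out [-5,3] | prev [-5,0] | push {2}
  [13] u=5 | in [-5,5] | out [-5,3] | ==
  [14] u=2 | in [-5,5] | out [-5,5] | ==

Converged values:
  [0] [-5,3]
  [1] [-3,2]
  [2] [-5,5]
  [3] [-1,5]
  [4] [-4,-2]
  [5] [-5,3]
  [6] [-2,-1]

[-5,3]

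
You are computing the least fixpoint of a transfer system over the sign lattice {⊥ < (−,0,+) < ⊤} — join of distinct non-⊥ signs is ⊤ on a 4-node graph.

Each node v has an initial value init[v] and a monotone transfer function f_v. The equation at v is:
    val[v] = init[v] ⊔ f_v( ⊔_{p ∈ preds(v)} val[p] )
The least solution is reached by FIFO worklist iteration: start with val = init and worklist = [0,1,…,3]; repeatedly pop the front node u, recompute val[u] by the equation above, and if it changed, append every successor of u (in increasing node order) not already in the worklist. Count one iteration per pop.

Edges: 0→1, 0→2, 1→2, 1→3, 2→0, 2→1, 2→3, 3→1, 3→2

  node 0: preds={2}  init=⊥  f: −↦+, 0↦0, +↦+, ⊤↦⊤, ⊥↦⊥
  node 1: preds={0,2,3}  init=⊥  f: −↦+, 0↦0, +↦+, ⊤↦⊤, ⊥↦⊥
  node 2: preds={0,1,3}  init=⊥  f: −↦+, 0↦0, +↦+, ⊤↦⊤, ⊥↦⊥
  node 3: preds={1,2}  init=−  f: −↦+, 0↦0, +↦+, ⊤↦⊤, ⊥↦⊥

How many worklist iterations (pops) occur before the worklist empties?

8

Iteration log — 8 steps:
  step 1. node 0  ⊔preds=⊥  new=⊥  stable
  step 2. node 1  ⊔preds=−  new=+  old=⊥  +wl: 
  step 3. node 2  ⊔preds=⊤  new=⊤  old=⊥  +wl: 0,1
  step 4. node 3  ⊔preds=⊤  new=⊤  old=−  +wl: 2
  step 5. node 0  ⊔preds=⊤  new=⊤  old=⊥  +wl: 
  step 6. node 1  ⊔preds=⊤  new=⊤  old=+  +wl: 3
  step 7. node 2  ⊔preds=⊤  new=⊤  stable
  step 8. node 3  ⊔preds=⊤  new=⊤  stable

Least fixpoint reached:
  node 0: ⊤
  node 1: ⊤
  node 2: ⊤
  node 3: ⊤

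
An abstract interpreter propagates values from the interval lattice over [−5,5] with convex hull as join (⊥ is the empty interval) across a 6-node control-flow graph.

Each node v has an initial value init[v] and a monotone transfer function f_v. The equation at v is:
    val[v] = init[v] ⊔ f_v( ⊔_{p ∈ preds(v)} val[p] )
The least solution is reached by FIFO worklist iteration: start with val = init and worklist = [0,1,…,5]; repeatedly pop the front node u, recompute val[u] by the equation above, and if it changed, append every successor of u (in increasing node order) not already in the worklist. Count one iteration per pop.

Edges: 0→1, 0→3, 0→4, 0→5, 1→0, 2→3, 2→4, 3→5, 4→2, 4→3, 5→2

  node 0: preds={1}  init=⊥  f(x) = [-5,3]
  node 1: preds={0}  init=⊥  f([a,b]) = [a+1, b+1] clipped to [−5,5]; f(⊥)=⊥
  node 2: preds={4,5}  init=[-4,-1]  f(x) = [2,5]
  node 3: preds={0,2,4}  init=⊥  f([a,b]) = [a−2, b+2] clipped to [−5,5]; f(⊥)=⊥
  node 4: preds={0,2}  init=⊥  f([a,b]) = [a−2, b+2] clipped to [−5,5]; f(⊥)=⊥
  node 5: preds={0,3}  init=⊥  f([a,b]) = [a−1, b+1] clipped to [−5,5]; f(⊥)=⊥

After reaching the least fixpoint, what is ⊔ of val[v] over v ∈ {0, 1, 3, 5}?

[-5,5]

Trace (9 dequeues):
  [1] u=0 | in ⊥ | out [-5,3] | prev ⊥ | push {}
  [2] u=1 | in [-5,3] | out [-4,4] | prev ⊥ | push {0}
  [3] u=2 | in ⊥ | out [-4,5] | prev [-4,-1] | push {}
  [4] u=3 | in [-5,5] | out [-5,5] | prev ⊥ | push {}
  [5] u=4 | in [-5,5] | out [-5,5] | prev ⊥ | push {2,3}
  [6] u=5 | in [-5,5] | out [-5,5] | prev ⊥ | push {}
  [7] u=0 | in [-4,4] | out [-5,3] | ==
  [8] u=2 | in [-5,5] | out [-4,5] | ==
  [9] u=3 | in [-5,5] | out [-5,5] | ==

Converged values:
  [0] [-5,3]
  [1] [-4,4]
  [2] [-4,5]
  [3] [-5,5]
  [4] [-5,5]
  [5] [-5,5]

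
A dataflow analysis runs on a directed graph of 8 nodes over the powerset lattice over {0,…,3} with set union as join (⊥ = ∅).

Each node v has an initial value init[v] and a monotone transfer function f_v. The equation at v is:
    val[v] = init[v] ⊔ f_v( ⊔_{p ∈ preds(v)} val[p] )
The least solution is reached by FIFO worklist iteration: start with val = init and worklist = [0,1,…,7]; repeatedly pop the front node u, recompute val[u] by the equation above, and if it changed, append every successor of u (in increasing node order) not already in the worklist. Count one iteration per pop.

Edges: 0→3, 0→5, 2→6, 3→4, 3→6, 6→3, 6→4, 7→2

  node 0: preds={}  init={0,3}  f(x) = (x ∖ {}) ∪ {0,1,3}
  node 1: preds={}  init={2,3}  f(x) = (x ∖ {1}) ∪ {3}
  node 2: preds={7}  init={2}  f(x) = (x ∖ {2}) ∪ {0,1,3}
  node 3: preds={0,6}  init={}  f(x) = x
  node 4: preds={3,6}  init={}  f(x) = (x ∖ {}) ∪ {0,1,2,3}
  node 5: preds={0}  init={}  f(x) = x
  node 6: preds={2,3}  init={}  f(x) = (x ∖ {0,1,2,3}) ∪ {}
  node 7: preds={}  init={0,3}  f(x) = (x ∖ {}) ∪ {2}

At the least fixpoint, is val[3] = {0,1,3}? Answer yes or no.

Trace (9 dequeues):
  [1] u=0 | in {} | out {0,1,3} | prev {0,3} | push {}
  [2] u=1 | in {} | out {2,3} | ==
  [3] u=2 | in {0,3} | out {0,1,2,3} | prev {2} | push {}
  [4] u=3 | in {0,1,3} | out {0,1,3} | prev {} | push {}
  [5] u=4 | in {0,1,3} | out {0,1,2,3} | prev {} | push {}
  [6] u=5 | in {0,1,3} | out {0,1,3} | prev {} | push {}
  [7] u=6 | in {0,1,2,3} | out {} | ==
  [8] u=7 | in {} | out {0,2,3} | prev {0,3} | push {2}
  [9] u=2 | in {0,2,3} | out {0,1,2,3} | ==

Converged values:
  [0] {0,1,3}
  [1] {2,3}
  [2] {0,1,2,3}
  [3] {0,1,3}
  [4] {0,1,2,3}
  [5] {0,1,3}
  [6] {}
  [7] {0,2,3}

yes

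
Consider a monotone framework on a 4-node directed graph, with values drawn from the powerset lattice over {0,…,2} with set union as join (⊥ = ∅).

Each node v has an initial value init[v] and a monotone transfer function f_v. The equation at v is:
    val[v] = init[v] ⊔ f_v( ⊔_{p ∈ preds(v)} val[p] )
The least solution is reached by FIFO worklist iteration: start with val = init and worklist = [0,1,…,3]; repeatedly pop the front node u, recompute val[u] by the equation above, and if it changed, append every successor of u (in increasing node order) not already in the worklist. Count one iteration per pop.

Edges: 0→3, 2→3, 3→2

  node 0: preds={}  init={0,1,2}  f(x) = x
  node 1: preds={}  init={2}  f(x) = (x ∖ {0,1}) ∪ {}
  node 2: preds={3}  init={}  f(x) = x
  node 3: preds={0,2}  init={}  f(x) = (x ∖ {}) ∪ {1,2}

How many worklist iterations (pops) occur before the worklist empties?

6

Iteration log — 6 steps:
  step 1. node 0  ⊔preds={}  new={0,1,2}  stable
  step 2. node 1  ⊔preds={}  new={2}  stable
  step 3. node 2  ⊔preds={}  new={}  stable
  step 4. node 3  ⊔preds={0,1,2}  new={0,1,2}  old={}  +wl: 2
  step 5. node 2  ⊔preds={0,1,2}  new={0,1,2}  old={}  +wl: 3
  step 6. node 3  ⊔preds={0,1,2}  new={0,1,2}  stable

Least fixpoint reached:
  node 0: {0,1,2}
  node 1: {2}
  node 2: {0,1,2}
  node 3: {0,1,2}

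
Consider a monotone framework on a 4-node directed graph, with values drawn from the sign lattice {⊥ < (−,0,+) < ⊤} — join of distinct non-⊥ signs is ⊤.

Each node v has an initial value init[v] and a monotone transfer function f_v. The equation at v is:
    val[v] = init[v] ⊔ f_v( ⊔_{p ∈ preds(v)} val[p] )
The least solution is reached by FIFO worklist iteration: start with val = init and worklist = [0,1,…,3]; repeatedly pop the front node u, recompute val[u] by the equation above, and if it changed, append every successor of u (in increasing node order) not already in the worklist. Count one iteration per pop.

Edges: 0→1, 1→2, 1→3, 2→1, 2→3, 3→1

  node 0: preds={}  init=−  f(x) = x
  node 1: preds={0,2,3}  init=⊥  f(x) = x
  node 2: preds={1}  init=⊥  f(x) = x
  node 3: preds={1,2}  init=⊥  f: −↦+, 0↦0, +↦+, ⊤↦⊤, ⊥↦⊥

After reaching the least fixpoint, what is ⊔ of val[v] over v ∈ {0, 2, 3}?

Worklist (8 pops):
  #1 pop 0: in=⊥ → − (no change)
  #2 pop 1: in=− → − (was ⊥); enqueue []
  #3 pop 2: in=− → − (was ⊥); enqueue [1]
  #4 pop 3: in=− → + (was ⊥); enqueue []
  #5 pop 1: in=⊤ → ⊤ (was −); enqueue [2,3]
  #6 pop 2: in=⊤ → ⊤ (was −); enqueue [1]
  #7 pop 3: in=⊤ → ⊤ (was +); enqueue []
  #8 pop 1: in=⊤ → ⊤ (no change)

Fixpoint:
  val[0] = −
  val[1] = ⊤
  val[2] = ⊤
  val[3] = ⊤

⊤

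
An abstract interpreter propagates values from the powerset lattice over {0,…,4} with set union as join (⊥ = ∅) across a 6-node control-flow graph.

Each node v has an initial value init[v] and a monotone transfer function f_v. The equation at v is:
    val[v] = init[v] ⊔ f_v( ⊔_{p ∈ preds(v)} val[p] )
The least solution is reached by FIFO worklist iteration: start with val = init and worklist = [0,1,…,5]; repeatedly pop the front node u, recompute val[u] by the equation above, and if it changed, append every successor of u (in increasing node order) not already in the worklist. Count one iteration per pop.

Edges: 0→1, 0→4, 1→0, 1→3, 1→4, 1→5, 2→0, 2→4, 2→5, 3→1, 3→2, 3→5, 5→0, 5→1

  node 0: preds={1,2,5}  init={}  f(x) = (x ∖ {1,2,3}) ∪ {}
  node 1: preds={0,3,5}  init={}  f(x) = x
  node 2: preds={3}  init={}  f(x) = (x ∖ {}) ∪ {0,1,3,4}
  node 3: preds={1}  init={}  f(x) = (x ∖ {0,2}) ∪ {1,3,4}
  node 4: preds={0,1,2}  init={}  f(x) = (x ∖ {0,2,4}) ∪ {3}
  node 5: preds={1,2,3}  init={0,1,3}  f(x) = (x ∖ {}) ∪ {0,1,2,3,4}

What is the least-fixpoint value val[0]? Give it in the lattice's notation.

{0,4}

Iteration log — 13 steps:
  step 1. node 0  ⊔preds={0,1,3}  new={0}  old={}  +wl: 
  step 2. node 1  ⊔preds={0,1,3}  new={0,1,3}  old={}  +wl: 0
  step 3. node 2  ⊔preds={}  new={0,1,3,4}  old={}  +wl: 
  step 4. node 3  ⊔preds={0,1,3}  new={1,3,4}  old={}  +wl: 1,2
  step 5. node 4  ⊔preds={0,1,3,4}  new={1,3}  old={}  +wl: 
  step 6. node 5  ⊔preds={0,1,3,4}  new={0,1,2,3,4}  old={0,1,3}  +wl: 
  step 7. node 0  ⊔preds={0,1,2,3,4}  new={0,4}  old={0}  +wl: 4
  step 8. node 1  ⊔preds={0,1,2,3,4}  new={0,1,2,3,4}  old={0,1,3}  +wl: 0,3,5
  step 9. node 2  ⊔preds={1,3,4}  new={0,1,3,4}  stable
  step 10. node 4  ⊔preds={0,1,2,3,4}  new={1,3}  stable
  step 11. node 0  ⊔preds={0,1,2,3,4}  new={0,4}  stable
  step 12. node 3  ⊔preds={0,1,2,3,4}  new={1,3,4}  stable
  step 13. node 5  ⊔preds={0,1,2,3,4}  new={0,1,2,3,4}  stable

Least fixpoint reached:
  node 0: {0,4}
  node 1: {0,1,2,3,4}
  node 2: {0,1,3,4}
  node 3: {1,3,4}
  node 4: {1,3}
  node 5: {0,1,2,3,4}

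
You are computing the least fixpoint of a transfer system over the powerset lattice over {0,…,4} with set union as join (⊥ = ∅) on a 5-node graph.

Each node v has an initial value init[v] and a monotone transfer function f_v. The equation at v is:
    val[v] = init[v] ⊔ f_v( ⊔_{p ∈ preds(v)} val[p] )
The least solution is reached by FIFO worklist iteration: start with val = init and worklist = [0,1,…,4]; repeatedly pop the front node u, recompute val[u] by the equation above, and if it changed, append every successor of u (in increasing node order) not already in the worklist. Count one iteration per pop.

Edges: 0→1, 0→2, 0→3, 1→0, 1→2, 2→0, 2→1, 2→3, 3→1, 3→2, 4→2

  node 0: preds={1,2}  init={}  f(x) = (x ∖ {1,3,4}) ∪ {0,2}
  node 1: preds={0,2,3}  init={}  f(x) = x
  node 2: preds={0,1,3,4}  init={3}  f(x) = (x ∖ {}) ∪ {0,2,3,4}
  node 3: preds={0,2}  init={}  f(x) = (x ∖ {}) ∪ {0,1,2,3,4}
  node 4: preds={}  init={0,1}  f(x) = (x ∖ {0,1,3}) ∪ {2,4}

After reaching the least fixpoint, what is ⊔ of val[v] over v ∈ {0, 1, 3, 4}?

Worklist (9 pops):
  #1 pop 0: in={3} → {0,2} (was {}); enqueue []
  #2 pop 1: in={0,2,3} → {0,2,3} (was {}); enqueue [0]
  #3 pop 2: in={0,1,2,3} → {0,1,2,3,4} (was {3}); enqueue [1]
  #4 pop 3: in={0,1,2,3,4} → {0,1,2,3,4} (was {}); enqueue [2]
  #5 pop 4: in={} → {0,1,2,4} (was {0,1}); enqueue []
  #6 pop 0: in={0,1,2,3,4} → {0,2} (no change)
  #7 pop 1: in={0,1,2,3,4} → {0,1,2,3,4} (was {0,2,3}); enqueue [0]
  #8 pop 2: in={0,1,2,3,4} → {0,1,2,3,4} (no change)
  #9 pop 0: in={0,1,2,3,4} → {0,2} (no change)

Fixpoint:
  val[0] = {0,2}
  val[1] = {0,1,2,3,4}
  val[2] = {0,1,2,3,4}
  val[3] = {0,1,2,3,4}
  val[4] = {0,1,2,4}

{0,1,2,3,4}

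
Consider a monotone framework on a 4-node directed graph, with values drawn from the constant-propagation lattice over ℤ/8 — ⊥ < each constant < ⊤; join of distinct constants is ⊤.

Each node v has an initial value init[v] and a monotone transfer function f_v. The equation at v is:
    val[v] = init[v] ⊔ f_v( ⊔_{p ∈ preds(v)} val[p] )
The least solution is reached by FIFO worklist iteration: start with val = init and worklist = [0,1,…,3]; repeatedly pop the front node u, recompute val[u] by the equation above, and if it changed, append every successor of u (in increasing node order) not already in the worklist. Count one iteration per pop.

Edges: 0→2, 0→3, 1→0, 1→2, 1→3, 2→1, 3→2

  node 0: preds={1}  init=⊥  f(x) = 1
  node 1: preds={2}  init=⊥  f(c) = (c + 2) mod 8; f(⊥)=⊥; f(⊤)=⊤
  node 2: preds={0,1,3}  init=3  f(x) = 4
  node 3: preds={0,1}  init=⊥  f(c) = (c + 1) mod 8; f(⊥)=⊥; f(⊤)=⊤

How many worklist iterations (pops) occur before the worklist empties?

9

Worklist (9 pops):
  #1 pop 0: in=⊥ → 1 (was ⊥); enqueue []
  #2 pop 1: in=3 → 5 (was ⊥); enqueue [0]
  #3 pop 2: in=⊤ → ⊤ (was 3); enqueue [1]
  #4 pop 3: in=⊤ → ⊤ (was ⊥); enqueue [2]
  #5 pop 0: in=5 → 1 (no change)
  #6 pop 1: in=⊤ → ⊤ (was 5); enqueue [0,3]
  #7 pop 2: in=⊤ → ⊤ (no change)
  #8 pop 0: in=⊤ → 1 (no change)
  #9 pop 3: in=⊤ → ⊤ (no change)

Fixpoint:
  val[0] = 1
  val[1] = ⊤
  val[2] = ⊤
  val[3] = ⊤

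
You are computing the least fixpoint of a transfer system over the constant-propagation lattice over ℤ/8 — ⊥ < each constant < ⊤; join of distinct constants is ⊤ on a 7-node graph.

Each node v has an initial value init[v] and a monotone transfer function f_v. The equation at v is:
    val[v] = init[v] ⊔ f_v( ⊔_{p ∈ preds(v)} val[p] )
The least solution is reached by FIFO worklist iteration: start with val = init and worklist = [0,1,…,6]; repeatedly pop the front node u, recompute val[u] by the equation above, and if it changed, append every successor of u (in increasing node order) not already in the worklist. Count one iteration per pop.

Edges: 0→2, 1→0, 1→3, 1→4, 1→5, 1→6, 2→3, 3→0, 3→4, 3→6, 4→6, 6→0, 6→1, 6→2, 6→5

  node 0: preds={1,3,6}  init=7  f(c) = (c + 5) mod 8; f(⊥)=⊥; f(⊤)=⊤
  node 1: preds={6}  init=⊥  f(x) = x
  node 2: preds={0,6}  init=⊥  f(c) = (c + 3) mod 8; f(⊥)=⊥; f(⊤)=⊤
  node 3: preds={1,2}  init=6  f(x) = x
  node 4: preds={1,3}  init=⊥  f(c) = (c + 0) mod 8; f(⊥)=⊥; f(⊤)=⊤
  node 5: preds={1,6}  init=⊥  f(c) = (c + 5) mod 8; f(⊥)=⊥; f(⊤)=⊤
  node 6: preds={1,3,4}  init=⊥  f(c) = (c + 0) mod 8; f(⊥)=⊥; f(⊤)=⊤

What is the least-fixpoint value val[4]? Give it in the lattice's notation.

⊤

Worklist (15 pops):
  #1 pop 0: in=6 → ⊤ (was 7); enqueue []
  #2 pop 1: in=⊥ → ⊥ (no change)
  #3 pop 2: in=⊤ → ⊤ (was ⊥); enqueue []
  #4 pop 3: in=⊤ → ⊤ (was 6); enqueue [0]
  #5 pop 4: in=⊤ → ⊤ (was ⊥); enqueue []
  #6 pop 5: in=⊥ → ⊥ (no change)
  #7 pop 6: in=⊤ → ⊤ (was ⊥); enqueue [1,2,5]
  #8 pop 0: in=⊤ → ⊤ (no change)
  #9 pop 1: in=⊤ → ⊤ (was ⊥); enqueue [0,3,4,6]
  #10 pop 2: in=⊤ → ⊤ (no change)
  #11 pop 5: in=⊤ → ⊤ (was ⊥); enqueue []
  #12 pop 0: in=⊤ → ⊤ (no change)
  #13 pop 3: in=⊤ → ⊤ (no change)
  #14 pop 4: in=⊤ → ⊤ (no change)
  #15 pop 6: in=⊤ → ⊤ (no change)

Fixpoint:
  val[0] = ⊤
  val[1] = ⊤
  val[2] = ⊤
  val[3] = ⊤
  val[4] = ⊤
  val[5] = ⊤
  val[6] = ⊤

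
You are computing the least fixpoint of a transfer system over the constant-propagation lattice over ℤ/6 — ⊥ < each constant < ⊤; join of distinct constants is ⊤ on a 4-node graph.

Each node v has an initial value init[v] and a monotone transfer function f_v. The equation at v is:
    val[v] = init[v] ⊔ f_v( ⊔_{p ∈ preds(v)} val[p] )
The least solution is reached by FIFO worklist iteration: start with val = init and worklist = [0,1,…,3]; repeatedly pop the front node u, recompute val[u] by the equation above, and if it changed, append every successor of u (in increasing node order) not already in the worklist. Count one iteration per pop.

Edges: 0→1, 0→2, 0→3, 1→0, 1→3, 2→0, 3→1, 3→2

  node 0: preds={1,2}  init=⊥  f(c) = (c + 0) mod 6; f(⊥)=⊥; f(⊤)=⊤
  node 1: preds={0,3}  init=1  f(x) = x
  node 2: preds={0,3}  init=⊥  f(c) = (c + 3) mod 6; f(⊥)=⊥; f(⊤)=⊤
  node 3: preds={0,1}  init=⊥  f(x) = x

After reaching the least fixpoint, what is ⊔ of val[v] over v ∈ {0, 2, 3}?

Trace (11 dequeues):
  [1] u=0 | in 1 | out 1 | prev ⊥ | push {}
  [2] u=1 | in 1 | out 1 | ==
  [3] u=2 | in 1 | out 4 | prev ⊥ | push {0}
  [4] u=3 | in 1 | out 1 | prev ⊥ | push {1,2}
  [5] u=0 | in ⊤ | out ⊤ | prev 1 | push {3}
  [6] u=1 | in ⊤ | out ⊤ | prev 1 | push {0}
  [7] u=2 | in ⊤ | out ⊤ | prev 4 | push {}
  [8] u=3 | in ⊤ | out ⊤ | prev 1 | push {1,2}
  [9] u=0 | in ⊤ | out ⊤ | ==
  [10] u=1 | in ⊤ | out ⊤ | ==
  [11] u=2 | in ⊤ | out ⊤ | ==

Converged values:
  [0] ⊤
  [1] ⊤
  [2] ⊤
  [3] ⊤

⊤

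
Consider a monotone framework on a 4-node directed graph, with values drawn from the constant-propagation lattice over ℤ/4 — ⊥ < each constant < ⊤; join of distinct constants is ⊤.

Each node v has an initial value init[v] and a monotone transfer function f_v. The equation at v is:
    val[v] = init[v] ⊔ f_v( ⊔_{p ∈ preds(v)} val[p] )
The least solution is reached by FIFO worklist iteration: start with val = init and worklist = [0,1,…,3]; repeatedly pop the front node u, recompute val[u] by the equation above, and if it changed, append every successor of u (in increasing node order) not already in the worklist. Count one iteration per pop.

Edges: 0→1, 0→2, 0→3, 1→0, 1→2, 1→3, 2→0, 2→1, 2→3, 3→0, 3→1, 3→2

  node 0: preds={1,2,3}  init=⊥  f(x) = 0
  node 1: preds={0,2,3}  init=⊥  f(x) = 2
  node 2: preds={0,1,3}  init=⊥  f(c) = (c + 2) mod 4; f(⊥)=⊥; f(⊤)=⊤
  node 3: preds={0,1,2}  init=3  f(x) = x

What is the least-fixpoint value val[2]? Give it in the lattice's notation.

⊤

Trace (7 dequeues):
  [1] u=0 | in 3 | out 0 | prev ⊥ | push {}
  [2] u=1 | in ⊤ | out 2 | prev ⊥ | push {0}
  [3] u=2 | in ⊤ | out ⊤ | prev ⊥ | push {1}
  [4] u=3 | in ⊤ | out ⊤ | prev 3 | push {2}
  [5] u=0 | in ⊤ | out 0 | ==
  [6] u=1 | in ⊤ | out 2 | ==
  [7] u=2 | in ⊤ | out ⊤ | ==

Converged values:
  [0] 0
  [1] 2
  [2] ⊤
  [3] ⊤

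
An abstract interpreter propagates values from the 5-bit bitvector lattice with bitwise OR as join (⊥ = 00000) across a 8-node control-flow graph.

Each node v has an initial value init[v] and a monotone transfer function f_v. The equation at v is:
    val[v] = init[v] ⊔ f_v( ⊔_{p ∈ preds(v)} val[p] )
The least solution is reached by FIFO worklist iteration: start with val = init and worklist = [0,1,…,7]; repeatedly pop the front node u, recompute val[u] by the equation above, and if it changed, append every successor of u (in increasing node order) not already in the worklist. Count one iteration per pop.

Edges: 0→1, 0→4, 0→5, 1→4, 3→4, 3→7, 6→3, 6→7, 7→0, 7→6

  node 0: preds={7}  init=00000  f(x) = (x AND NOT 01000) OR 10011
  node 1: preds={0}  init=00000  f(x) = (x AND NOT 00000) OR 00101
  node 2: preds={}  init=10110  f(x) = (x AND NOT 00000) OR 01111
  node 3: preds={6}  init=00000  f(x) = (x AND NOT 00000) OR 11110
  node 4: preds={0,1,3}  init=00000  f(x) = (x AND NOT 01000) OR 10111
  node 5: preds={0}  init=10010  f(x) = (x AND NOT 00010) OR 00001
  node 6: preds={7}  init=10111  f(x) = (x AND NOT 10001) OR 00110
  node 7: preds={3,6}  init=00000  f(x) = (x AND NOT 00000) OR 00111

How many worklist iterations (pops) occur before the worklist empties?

15

Trace (15 dequeues):
  [1] u=0 | in 00000 | out 10011 | prev 00000 | push {}
  [2] u=1 | in 10011 | out 10111 | prev 00000 | push {}
  [3] u=2 | in 00000 | out 11111 | prev 10110 | push {}
  [4] u=3 | in 10111 | out 11111 | prev 00000 | push {}
  [5] u=4 | in 11111 | out 10111 | prev 00000 | push {}
  [6] u=5 | in 10011 | out 10011 | prev 10010 | push {}
  [7] u=6 | in 00000 | out 10111 | ==
  [8] u=7 | in 11111 | out 11111 | prev 00000 | push {0,6}
  [9] u=0 | in 11111 | out 10111 | prev 10011 | push {1,4,5}
  [10] u=6 | in 11111 | out 11111 | prev 10111 | push {3,7}
  [11] u=1 | in 10111 | out 10111 | ==
  [12] u=4 | in 11111 | out 10111 | ==
  [13] u=5 | in 10111 | out 10111 | prev 10011 | push {}
  [14] u=3 | in 11111 | out 11111 | ==
  [15] u=7 | in 11111 | out 11111 | ==

Converged values:
  [0] 10111
  [1] 10111
  [2] 11111
  [3] 11111
  [4] 10111
  [5] 10111
  [6] 11111
  [7] 11111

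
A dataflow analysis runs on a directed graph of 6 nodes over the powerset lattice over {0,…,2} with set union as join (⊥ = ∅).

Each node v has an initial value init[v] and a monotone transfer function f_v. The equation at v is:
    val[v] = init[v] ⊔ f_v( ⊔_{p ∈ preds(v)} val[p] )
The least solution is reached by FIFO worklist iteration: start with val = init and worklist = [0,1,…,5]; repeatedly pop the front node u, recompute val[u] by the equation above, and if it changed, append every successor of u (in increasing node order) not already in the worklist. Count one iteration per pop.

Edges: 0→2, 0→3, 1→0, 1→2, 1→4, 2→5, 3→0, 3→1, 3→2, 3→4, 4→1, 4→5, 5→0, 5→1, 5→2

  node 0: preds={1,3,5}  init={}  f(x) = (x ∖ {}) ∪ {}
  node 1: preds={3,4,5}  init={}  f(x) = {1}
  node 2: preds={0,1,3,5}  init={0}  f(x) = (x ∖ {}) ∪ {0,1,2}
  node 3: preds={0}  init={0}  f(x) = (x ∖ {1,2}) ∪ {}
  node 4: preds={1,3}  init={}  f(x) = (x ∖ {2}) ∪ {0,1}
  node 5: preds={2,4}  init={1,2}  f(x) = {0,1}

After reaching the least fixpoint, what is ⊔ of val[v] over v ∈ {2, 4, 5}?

{0,1,2}

Iteration log — 9 steps:
  step 1. node 0  ⊔preds={0,1,2}  new={0,1,2}  old={}  +wl: 
  step 2. node 1  ⊔preds={0,1,2}  new={1}  old={}  +wl: 0
  step 3. node 2  ⊔preds={0,1,2}  new={0,1,2}  old={0}  +wl: 
  step 4. node 3  ⊔preds={0,1,2}  new={0}  stable
  step 5. node 4  ⊔preds={0,1}  new={0,1}  old={}  +wl: 1
  step 6. node 5  ⊔preds={0,1,2}  new={0,1,2}  old={1,2}  +wl: 2
  step 7. node 0  ⊔preds={0,1,2}  new={0,1,2}  stable
  step 8. node 1  ⊔preds={0,1,2}  new={1}  stable
  step 9. node 2  ⊔preds={0,1,2}  new={0,1,2}  stable

Least fixpoint reached:
  node 0: {0,1,2}
  node 1: {1}
  node 2: {0,1,2}
  node 3: {0}
  node 4: {0,1}
  node 5: {0,1,2}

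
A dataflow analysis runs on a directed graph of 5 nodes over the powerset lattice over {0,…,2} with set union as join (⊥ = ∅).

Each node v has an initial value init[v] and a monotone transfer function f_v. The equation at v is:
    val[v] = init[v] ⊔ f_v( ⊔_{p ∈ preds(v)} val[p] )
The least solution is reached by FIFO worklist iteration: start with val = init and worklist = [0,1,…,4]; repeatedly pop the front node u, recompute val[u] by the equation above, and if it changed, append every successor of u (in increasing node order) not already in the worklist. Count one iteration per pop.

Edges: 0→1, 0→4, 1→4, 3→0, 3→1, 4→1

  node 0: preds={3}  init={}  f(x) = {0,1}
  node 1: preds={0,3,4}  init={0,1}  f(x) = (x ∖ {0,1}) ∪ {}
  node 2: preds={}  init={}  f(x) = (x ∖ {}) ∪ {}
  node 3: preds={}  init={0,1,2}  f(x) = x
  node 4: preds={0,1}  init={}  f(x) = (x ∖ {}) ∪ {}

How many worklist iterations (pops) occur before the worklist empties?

Trace (6 dequeues):
  [1] u=0 | in {0,1,2} | out {0,1} | prev {} | push {}
  [2] u=1 | in {0,1,2} | out {0,1,2} | prev {0,1} | push {}
  [3] u=2 | in {} | out {} | ==
  [4] u=3 | in {} | out {0,1,2} | ==
  [5] u=4 | in {0,1,2} | out {0,1,2} | prev {} | push {1}
  [6] u=1 | in {0,1,2} | out {0,1,2} | ==

Converged values:
  [0] {0,1}
  [1] {0,1,2}
  [2] {}
  [3] {0,1,2}
  [4] {0,1,2}

6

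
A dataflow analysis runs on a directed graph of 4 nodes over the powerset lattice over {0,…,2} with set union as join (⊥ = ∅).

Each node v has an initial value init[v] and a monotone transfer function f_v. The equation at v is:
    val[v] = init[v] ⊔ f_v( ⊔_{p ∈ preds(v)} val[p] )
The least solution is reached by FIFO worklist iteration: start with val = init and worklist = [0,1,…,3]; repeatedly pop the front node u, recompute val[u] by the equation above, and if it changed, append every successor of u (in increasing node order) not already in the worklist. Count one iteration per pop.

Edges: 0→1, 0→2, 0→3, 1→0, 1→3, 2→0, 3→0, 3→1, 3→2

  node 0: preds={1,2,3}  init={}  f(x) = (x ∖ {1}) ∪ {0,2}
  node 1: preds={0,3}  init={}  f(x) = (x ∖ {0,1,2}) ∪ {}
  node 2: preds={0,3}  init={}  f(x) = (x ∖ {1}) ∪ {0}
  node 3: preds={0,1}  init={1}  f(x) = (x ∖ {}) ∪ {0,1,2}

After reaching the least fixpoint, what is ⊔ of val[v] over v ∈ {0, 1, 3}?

Worklist (7 pops):
  #1 pop 0: in={1} → {0,2} (was {}); enqueue []
  #2 pop 1: in={0,1,2} → {} (no change)
  #3 pop 2: in={0,1,2} → {0,2} (was {}); enqueue [0]
  #4 pop 3: in={0,2} → {0,1,2} (was {1}); enqueue [1,2]
  #5 pop 0: in={0,1,2} → {0,2} (no change)
  #6 pop 1: in={0,1,2} → {} (no change)
  #7 pop 2: in={0,1,2} → {0,2} (no change)

Fixpoint:
  val[0] = {0,2}
  val[1] = {}
  val[2] = {0,2}
  val[3] = {0,1,2}

{0,1,2}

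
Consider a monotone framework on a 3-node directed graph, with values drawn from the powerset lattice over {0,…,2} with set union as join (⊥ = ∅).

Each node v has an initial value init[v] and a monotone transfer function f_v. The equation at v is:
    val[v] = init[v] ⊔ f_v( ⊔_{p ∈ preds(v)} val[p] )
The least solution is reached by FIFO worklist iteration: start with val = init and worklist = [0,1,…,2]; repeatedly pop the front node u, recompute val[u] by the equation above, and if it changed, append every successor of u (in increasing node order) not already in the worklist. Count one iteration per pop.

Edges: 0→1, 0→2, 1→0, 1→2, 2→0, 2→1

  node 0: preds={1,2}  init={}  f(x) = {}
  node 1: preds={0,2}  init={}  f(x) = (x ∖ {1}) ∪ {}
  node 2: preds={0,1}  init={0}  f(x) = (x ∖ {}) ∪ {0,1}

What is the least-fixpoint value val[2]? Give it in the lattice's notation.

Iteration log — 5 steps:
  step 1. node 0  ⊔preds={0}  new={}  stable
  step 2. node 1  ⊔preds={0}  new={0}  old={}  +wl: 0
  step 3. node 2  ⊔preds={0}  new={0,1}  old={0}  +wl: 1
  step 4. node 0  ⊔preds={0,1}  new={}  stable
  step 5. node 1  ⊔preds={0,1}  new={0}  stable

Least fixpoint reached:
  node 0: {}
  node 1: {0}
  node 2: {0,1}

{0,1}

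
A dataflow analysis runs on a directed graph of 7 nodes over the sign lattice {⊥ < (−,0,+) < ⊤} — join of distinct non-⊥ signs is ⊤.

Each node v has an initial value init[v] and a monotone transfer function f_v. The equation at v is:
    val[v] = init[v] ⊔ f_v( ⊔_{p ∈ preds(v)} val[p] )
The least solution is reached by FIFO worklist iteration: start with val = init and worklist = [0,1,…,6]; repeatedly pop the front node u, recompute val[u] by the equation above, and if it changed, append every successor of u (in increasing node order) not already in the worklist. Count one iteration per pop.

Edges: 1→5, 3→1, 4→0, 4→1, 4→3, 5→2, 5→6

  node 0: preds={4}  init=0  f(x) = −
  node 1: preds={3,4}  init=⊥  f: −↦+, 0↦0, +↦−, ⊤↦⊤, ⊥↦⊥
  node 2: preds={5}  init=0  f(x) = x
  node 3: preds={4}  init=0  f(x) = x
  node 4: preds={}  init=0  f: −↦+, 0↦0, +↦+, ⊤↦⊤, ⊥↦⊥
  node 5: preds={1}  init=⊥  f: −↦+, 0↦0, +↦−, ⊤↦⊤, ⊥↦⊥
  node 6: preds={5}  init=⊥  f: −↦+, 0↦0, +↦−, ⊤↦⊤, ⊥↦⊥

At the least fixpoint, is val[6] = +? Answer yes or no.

Trace (8 dequeues):
  [1] u=0 | in 0 | out ⊤ | prev 0 | push {}
  [2] u=1 | in 0 | out 0 | prev ⊥ | push {}
  [3] u=2 | in ⊥ | out 0 | ==
  [4] u=3 | in 0 | out 0 | ==
  [5] u=4 | in ⊥ | out 0 | ==
  [6] u=5 | in 0 | out 0 | prev ⊥ | push {2}
  [7] u=6 | in 0 | out 0 | prev ⊥ | push {}
  [8] u=2 | in 0 | out 0 | ==

Converged values:
  [0] ⊤
  [1] 0
  [2] 0
  [3] 0
  [4] 0
  [5] 0
  [6] 0

no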